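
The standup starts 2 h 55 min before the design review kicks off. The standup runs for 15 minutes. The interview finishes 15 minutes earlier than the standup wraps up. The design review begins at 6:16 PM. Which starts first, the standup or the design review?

the standup

The standup starts at 6:16 PM − 175 min = 3:21 PM.
The standup starts at 3:21 PM and the design review starts at 6:16 PM, so the standup is first.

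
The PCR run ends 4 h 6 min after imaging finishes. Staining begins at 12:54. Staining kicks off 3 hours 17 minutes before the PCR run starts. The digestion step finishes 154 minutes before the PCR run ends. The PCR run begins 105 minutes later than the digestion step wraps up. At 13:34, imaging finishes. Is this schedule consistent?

The PCR run ends at 13:34 + 246 min = 17:40.
The digestion step ends at 17:40 − 154 min = 15:06.
The PCR run starts at 15:06 + 105 min = 16:51.
Staining starts at 16:51 − 197 min = 13:34.
But staining is also said to start at 12:54 — a 40-minute conflict.

No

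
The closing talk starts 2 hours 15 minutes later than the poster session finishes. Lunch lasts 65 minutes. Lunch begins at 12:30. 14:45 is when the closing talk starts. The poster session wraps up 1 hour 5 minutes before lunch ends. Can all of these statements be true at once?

Yes

Lunch ends at 12:30 + 65 min = 13:35.
The poster session ends at 13:35 − 65 min = 12:30.
The closing talk starts at 12:30 + 135 min = 14:45.
That matches the stated 14:45, so the schedule is consistent.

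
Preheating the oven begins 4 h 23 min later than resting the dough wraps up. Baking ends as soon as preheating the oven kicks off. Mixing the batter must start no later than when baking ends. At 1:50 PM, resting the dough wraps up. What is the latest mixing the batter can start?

6:13 PM

Preheating the oven starts at 1:50 PM + 263 min = 6:13 PM.
So baking ends at 6:13 PM.
Mixing the batter is bounded by baking, so the latest it can start is 6:13 PM.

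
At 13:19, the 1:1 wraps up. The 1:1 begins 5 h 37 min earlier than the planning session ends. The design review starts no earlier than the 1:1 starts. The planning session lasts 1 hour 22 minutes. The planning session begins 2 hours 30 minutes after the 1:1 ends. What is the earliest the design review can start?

The planning session starts at 13:19 + 150 min = 15:49.
The planning session ends at 15:49 + 82 min = 17:11.
The 1:1 starts at 17:11 − 337 min = 11:34.
The design review is bounded by the 1:1, so the earliest it can start is 11:34.

11:34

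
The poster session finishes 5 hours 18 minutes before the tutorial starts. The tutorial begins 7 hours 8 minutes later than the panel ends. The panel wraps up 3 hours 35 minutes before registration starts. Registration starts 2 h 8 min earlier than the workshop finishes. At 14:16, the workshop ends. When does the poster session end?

Registration starts at 14:16 − 128 min = 12:08.
The panel ends at 12:08 − 215 min = 08:33.
The tutorial starts at 08:33 + 428 min = 15:41.
The poster session ends at 15:41 − 318 min = 10:23.

10:23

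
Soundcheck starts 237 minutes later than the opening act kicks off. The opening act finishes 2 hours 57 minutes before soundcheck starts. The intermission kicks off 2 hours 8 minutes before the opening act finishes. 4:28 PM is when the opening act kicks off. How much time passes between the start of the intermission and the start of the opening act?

Soundcheck starts at 4:28 PM + 237 min = 8:25 PM.
The opening act ends at 8:25 PM − 177 min = 5:28 PM.
The intermission starts at 5:28 PM − 128 min = 3:20 PM.
From 3:20 PM to 4:28 PM is 1 hour 8 minutes.

1 hour 8 minutes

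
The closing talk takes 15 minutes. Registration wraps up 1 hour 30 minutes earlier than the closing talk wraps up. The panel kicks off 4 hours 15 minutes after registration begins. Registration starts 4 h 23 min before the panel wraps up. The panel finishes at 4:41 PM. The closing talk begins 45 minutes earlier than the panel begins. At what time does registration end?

Registration starts at 4:41 PM − 263 min = 12:18 PM.
The panel starts at 12:18 PM + 255 min = 4:33 PM.
The closing talk starts at 4:33 PM − 45 min = 3:48 PM.
The closing talk ends at 3:48 PM + 15 min = 4:03 PM.
Registration ends at 4:03 PM − 90 min = 2:33 PM.

2:33 PM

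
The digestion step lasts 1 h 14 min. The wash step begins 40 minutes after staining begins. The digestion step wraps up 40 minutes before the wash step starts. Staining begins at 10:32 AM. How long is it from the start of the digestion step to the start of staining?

The wash step starts at 10:32 AM + 40 min = 11:12 AM.
The digestion step ends at 11:12 AM − 40 min = 10:32 AM.
The digestion step starts at 10:32 AM − 74 min = 9:18 AM.
From 9:18 AM to 10:32 AM is 1 hour 14 minutes.

1 hour 14 minutes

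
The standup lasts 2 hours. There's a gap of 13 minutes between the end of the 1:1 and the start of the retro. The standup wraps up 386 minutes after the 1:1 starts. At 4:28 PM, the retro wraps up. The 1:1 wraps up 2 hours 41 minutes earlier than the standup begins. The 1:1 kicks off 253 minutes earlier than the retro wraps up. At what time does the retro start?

2:13 PM

The 1:1 starts at 4:28 PM − 253 min = 12:15 PM.
The standup ends at 12:15 PM + 386 min = 6:41 PM.
The standup starts at 6:41 PM − 120 min = 4:41 PM.
The 1:1 ends at 4:41 PM − 161 min = 2:00 PM.
The retro starts at 2:00 PM + 13 min = 2:13 PM.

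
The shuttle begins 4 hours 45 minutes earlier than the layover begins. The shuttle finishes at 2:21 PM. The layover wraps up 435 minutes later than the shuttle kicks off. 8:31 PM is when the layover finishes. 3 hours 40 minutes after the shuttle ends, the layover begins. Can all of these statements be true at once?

Yes

The layover starts at 2:21 PM + 220 min = 6:01 PM.
The shuttle starts at 6:01 PM − 285 min = 1:16 PM.
The layover ends at 1:16 PM + 435 min = 8:31 PM.
That matches the stated 8:31 PM, so the schedule is consistent.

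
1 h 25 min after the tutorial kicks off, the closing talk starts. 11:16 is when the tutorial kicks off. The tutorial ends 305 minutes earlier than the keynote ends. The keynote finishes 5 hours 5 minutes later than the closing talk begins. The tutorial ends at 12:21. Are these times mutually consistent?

The closing talk starts at 11:16 + 85 min = 12:41.
The keynote ends at 12:41 + 305 min = 17:46.
The tutorial ends at 17:46 − 305 min = 12:41.
But the tutorial is also said to end at 12:21 — a 20-minute conflict.

No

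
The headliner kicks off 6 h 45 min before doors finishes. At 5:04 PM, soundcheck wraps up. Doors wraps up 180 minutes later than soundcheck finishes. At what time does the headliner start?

1:19 PM

Doors ends at 5:04 PM + 180 min = 8:04 PM.
The headliner starts at 8:04 PM − 405 min = 1:19 PM.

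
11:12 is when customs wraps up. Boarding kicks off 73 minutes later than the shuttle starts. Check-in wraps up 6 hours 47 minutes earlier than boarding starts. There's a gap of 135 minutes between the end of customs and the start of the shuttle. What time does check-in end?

The shuttle starts at 11:12 + 135 min = 13:27.
Boarding starts at 13:27 + 73 min = 14:40.
Check-in ends at 14:40 − 407 min = 07:53.

07:53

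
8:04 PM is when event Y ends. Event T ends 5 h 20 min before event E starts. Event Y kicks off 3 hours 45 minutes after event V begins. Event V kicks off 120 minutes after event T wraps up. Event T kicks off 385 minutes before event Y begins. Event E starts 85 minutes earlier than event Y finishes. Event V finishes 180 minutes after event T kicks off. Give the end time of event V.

3:39 PM

Event E starts at 8:04 PM − 85 min = 6:39 PM.
Event T ends at 6:39 PM − 320 min = 1:19 PM.
Event V starts at 1:19 PM + 120 min = 3:19 PM.
Event Y starts at 3:19 PM + 225 min = 7:04 PM.
Event T starts at 7:04 PM − 385 min = 12:39 PM.
Event V ends at 12:39 PM + 180 min = 3:39 PM.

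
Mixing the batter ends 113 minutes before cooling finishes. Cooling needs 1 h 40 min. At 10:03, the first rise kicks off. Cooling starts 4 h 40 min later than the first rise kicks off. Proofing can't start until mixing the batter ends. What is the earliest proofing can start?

Cooling starts at 10:03 + 280 min = 14:43.
Cooling ends at 14:43 + 100 min = 16:23.
Mixing the batter ends at 16:23 − 113 min = 14:30.
Proofing is bounded by mixing the batter, so the earliest it can start is 14:30.

14:30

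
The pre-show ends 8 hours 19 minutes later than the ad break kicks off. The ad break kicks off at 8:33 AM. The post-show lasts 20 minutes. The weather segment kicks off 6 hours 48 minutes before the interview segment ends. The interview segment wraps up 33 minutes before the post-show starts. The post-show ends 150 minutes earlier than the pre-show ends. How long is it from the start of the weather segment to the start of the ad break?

1 h 52 min

The pre-show ends at 8:33 AM + 499 min = 4:52 PM.
The post-show ends at 4:52 PM − 150 min = 2:22 PM.
The post-show starts at 2:22 PM − 20 min = 2:02 PM.
The interview segment ends at 2:02 PM − 33 min = 1:29 PM.
The weather segment starts at 1:29 PM − 408 min = 6:41 AM.
From 6:41 AM to 8:33 AM is 1 h 52 min.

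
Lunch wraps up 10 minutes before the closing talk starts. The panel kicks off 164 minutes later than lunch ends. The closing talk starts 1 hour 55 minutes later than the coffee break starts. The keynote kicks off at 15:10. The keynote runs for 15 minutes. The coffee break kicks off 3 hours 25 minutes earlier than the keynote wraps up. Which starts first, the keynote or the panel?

the keynote

The keynote ends at 15:10 + 15 min = 15:25.
The coffee break starts at 15:25 − 205 min = 12:00.
The closing talk starts at 12:00 + 115 min = 13:55.
Lunch ends at 13:55 − 10 min = 13:45.
The panel starts at 13:45 + 164 min = 16:29.
The keynote starts at 15:10 and the panel starts at 16:29, so the keynote is first.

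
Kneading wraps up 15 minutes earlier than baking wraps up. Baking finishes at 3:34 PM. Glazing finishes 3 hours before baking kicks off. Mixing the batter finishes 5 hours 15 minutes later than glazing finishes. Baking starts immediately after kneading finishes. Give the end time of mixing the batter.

Kneading ends at 3:34 PM − 15 min = 3:19 PM.
So baking starts at 3:19 PM.
Glazing ends at 3:19 PM − 180 min = 12:19 PM.
Mixing the batter ends at 12:19 PM + 315 min = 5:34 PM.

5:34 PM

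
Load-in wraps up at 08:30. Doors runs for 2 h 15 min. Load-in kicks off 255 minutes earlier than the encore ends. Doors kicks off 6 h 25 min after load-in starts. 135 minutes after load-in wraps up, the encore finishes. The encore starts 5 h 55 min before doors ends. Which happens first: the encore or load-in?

load-in

The encore ends at 08:30 + 135 min = 10:45.
Load-in starts at 10:45 − 255 min = 06:30.
Doors starts at 06:30 + 385 min = 12:55.
Doors ends at 12:55 + 135 min = 15:10.
The encore starts at 15:10 − 355 min = 09:15.
The encore starts at 09:15 and load-in starts at 06:30, so load-in is first.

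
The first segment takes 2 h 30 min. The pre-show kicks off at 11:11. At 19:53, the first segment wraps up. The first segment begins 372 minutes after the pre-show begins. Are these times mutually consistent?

The first segment starts at 11:11 + 372 min = 17:23.
The first segment ends at 17:23 + 150 min = 19:53.
That matches the stated 19:53, so the schedule is consistent.

Yes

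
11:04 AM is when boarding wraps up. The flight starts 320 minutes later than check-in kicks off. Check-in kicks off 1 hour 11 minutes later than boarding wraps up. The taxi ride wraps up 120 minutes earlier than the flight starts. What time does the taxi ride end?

3:35 PM

Check-in starts at 11:04 AM + 71 min = 12:15 PM.
The flight starts at 12:15 PM + 320 min = 5:35 PM.
The taxi ride ends at 5:35 PM − 120 min = 3:35 PM.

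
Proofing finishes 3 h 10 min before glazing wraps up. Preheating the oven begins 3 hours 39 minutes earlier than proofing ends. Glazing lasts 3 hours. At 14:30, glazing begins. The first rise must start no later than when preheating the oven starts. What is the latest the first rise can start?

10:41

Glazing ends at 14:30 + 180 min = 17:30.
Proofing ends at 17:30 − 190 min = 14:20.
Preheating the oven starts at 14:20 − 219 min = 10:41.
The first rise is bounded by preheating the oven, so the latest it can start is 10:41.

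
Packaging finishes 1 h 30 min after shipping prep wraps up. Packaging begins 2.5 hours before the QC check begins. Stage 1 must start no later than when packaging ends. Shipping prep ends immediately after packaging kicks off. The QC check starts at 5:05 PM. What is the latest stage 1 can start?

4:05 PM

Packaging starts at 5:05 PM − 150 min = 2:35 PM.
So shipping prep ends at 2:35 PM.
Packaging ends at 2:35 PM + 90 min = 4:05 PM.
Stage 1 is bounded by packaging, so the latest it can start is 4:05 PM.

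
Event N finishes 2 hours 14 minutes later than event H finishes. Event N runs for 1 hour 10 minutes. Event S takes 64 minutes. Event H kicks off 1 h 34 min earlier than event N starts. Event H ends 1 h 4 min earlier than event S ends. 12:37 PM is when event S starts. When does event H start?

12:07 PM

Event S ends at 12:37 PM + 64 min = 1:41 PM.
Event H ends at 1:41 PM − 64 min = 12:37 PM.
Event N ends at 12:37 PM + 134 min = 2:51 PM.
Event N starts at 2:51 PM − 70 min = 1:41 PM.
Event H starts at 1:41 PM − 94 min = 12:07 PM.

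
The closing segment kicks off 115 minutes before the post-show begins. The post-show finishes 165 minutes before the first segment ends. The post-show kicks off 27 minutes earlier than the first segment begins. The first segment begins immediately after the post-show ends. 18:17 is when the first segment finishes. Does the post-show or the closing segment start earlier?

The post-show ends at 18:17 − 165 min = 15:32.
So the first segment starts at 15:32.
The post-show starts at 15:32 − 27 min = 15:05.
The closing segment starts at 15:05 − 115 min = 13:10.
The post-show starts at 15:05 and the closing segment starts at 13:10, so the closing segment is first.

the closing segment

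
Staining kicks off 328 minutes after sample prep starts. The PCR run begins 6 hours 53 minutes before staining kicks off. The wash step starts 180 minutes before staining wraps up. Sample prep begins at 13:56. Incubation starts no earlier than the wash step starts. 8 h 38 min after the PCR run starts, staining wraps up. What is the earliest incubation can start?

18:09

Staining starts at 13:56 + 328 min = 19:24.
The PCR run starts at 19:24 − 413 min = 12:31.
Staining ends at 12:31 + 518 min = 21:09.
The wash step starts at 21:09 − 180 min = 18:09.
Incubation is bounded by the wash step, so the earliest it can start is 18:09.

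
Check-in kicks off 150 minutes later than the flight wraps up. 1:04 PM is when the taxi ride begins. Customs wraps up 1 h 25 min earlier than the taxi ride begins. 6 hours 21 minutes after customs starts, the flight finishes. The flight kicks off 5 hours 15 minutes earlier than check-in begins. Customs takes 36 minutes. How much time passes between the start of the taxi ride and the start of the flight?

95 minutes

Customs ends at 1:04 PM − 85 min = 11:39 AM.
Customs starts at 11:39 AM − 36 min = 11:03 AM.
The flight ends at 11:03 AM + 381 min = 5:24 PM.
Check-in starts at 5:24 PM + 150 min = 7:54 PM.
The flight starts at 7:54 PM − 315 min = 2:39 PM.
From 1:04 PM to 2:39 PM is 95 minutes.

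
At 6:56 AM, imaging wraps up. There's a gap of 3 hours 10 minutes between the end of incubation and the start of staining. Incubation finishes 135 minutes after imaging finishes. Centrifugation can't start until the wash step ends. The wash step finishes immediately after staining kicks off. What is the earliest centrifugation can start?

Incubation ends at 6:56 AM + 135 min = 9:11 AM.
Staining starts at 9:11 AM + 190 min = 12:21 PM.
So the wash step ends at 12:21 PM.
Centrifugation is bounded by the wash step, so the earliest it can start is 12:21 PM.

12:21 PM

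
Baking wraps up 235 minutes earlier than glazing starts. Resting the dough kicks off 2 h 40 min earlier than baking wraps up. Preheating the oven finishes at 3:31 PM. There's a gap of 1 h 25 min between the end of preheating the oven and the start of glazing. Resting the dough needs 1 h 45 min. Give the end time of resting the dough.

12:06 PM

Glazing starts at 3:31 PM + 85 min = 4:56 PM.
Baking ends at 4:56 PM − 235 min = 1:01 PM.
Resting the dough starts at 1:01 PM − 160 min = 10:21 AM.
Resting the dough ends at 10:21 AM + 105 min = 12:06 PM.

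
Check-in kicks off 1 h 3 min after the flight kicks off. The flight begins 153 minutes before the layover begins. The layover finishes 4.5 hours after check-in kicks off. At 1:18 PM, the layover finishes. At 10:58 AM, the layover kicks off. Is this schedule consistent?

No

The flight starts at 10:58 AM − 153 min = 8:25 AM.
Check-in starts at 8:25 AM + 63 min = 9:28 AM.
The layover ends at 9:28 AM + 270 min = 1:58 PM.
But the layover is also said to end at 1:18 PM — a 40-minute conflict.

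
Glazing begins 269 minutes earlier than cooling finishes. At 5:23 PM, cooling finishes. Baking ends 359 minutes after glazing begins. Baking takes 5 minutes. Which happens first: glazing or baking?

glazing

Glazing starts at 5:23 PM − 269 min = 12:54 PM.
Baking ends at 12:54 PM + 359 min = 6:53 PM.
Baking starts at 6:53 PM − 5 min = 6:48 PM.
Glazing starts at 12:54 PM and baking starts at 6:48 PM, so glazing is first.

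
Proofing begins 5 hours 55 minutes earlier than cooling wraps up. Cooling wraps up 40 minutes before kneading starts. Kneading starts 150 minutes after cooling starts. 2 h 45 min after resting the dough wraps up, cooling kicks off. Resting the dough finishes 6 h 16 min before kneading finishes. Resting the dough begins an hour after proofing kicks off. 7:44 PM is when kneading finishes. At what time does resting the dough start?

1:08 PM

Resting the dough ends at 7:44 PM − 376 min = 1:28 PM.
Cooling starts at 1:28 PM + 165 min = 4:13 PM.
Kneading starts at 4:13 PM + 150 min = 6:43 PM.
Cooling ends at 6:43 PM − 40 min = 6:03 PM.
Proofing starts at 6:03 PM − 355 min = 12:08 PM.
Resting the dough starts at 12:08 PM + 60 min = 1:08 PM.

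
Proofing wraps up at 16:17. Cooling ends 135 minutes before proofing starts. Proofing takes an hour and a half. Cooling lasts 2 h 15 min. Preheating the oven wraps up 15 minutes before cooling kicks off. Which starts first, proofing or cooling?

Proofing starts at 16:17 − 90 min = 14:47.
Cooling ends at 14:47 − 135 min = 12:32.
Cooling starts at 12:32 − 135 min = 10:17.
Proofing starts at 14:47 and cooling starts at 10:17, so cooling is first.

cooling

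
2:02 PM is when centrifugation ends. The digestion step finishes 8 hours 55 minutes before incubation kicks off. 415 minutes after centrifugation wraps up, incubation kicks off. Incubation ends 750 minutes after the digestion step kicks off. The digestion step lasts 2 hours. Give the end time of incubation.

10:32 PM

Incubation starts at 2:02 PM + 415 min = 8:57 PM.
The digestion step ends at 8:57 PM − 535 min = 12:02 PM.
The digestion step starts at 12:02 PM − 120 min = 10:02 AM.
Incubation ends at 10:02 AM + 750 min = 10:32 PM.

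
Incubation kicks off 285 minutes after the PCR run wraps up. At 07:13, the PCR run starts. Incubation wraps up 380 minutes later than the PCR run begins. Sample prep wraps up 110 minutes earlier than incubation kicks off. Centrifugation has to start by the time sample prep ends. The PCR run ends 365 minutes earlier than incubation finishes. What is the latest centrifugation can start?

10:23

Incubation ends at 07:13 + 380 min = 13:33.
The PCR run ends at 13:33 − 365 min = 07:28.
Incubation starts at 07:28 + 285 min = 12:13.
Sample prep ends at 12:13 − 110 min = 10:23.
Centrifugation is bounded by sample prep, so the latest it can start is 10:23.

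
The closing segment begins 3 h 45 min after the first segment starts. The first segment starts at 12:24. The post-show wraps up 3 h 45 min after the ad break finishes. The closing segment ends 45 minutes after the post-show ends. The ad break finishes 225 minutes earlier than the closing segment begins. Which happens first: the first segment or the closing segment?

The closing segment starts at 12:24 + 225 min = 16:09.
The first segment starts at 12:24 and the closing segment starts at 16:09, so the first segment is first.

the first segment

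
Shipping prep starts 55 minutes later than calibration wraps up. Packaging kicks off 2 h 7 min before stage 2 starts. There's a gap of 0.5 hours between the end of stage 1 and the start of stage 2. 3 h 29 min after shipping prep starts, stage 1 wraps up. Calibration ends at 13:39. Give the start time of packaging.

16:26

Shipping prep starts at 13:39 + 55 min = 14:34.
Stage 1 ends at 14:34 + 209 min = 18:03.
Stage 2 starts at 18:03 + 30 min = 18:33.
Packaging starts at 18:33 − 127 min = 16:26.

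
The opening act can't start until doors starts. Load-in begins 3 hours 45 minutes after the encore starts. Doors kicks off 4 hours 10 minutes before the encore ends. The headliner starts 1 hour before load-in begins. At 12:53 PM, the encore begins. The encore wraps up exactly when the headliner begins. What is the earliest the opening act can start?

11:28 AM

Load-in starts at 12:53 PM + 225 min = 4:38 PM.
The headliner starts at 4:38 PM − 60 min = 3:38 PM.
So the encore ends at 3:38 PM.
Doors starts at 3:38 PM − 250 min = 11:28 AM.
The opening act is bounded by doors, so the earliest it can start is 11:28 AM.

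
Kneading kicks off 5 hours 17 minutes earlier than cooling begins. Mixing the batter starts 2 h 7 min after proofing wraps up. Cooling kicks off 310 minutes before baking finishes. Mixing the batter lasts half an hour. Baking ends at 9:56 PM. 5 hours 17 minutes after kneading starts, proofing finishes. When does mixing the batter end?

Cooling starts at 9:56 PM − 310 min = 4:46 PM.
Kneading starts at 4:46 PM − 317 min = 11:29 AM.
Proofing ends at 11:29 AM + 317 min = 4:46 PM.
Mixing the batter starts at 4:46 PM + 127 min = 6:53 PM.
Mixing the batter ends at 6:53 PM + 30 min = 7:23 PM.

7:23 PM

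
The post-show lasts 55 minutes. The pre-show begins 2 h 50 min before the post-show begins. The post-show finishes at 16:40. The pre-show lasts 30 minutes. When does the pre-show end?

13:25

The post-show starts at 16:40 − 55 min = 15:45.
The pre-show starts at 15:45 − 170 min = 12:55.
The pre-show ends at 12:55 + 30 min = 13:25.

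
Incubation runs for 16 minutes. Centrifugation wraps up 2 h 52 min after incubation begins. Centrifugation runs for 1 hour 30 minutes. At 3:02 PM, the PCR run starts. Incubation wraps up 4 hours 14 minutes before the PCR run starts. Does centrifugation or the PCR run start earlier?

Incubation ends at 3:02 PM − 254 min = 10:48 AM.
Incubation starts at 10:48 AM − 16 min = 10:32 AM.
Centrifugation ends at 10:32 AM + 172 min = 1:24 PM.
Centrifugation starts at 1:24 PM − 90 min = 11:54 AM.
Centrifugation starts at 11:54 AM and the PCR run starts at 3:02 PM, so centrifugation is first.

centrifugation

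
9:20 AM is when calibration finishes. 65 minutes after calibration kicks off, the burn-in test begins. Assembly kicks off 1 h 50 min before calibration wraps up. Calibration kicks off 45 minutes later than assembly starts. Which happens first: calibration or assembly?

Assembly starts at 9:20 AM − 110 min = 7:30 AM.
Calibration starts at 7:30 AM + 45 min = 8:15 AM.
Calibration starts at 8:15 AM and assembly starts at 7:30 AM, so assembly is first.

assembly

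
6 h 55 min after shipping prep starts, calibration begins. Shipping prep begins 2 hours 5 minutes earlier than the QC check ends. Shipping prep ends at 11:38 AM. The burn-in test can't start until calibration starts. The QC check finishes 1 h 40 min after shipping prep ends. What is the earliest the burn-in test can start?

6:08 PM

The QC check ends at 11:38 AM + 100 min = 1:18 PM.
Shipping prep starts at 1:18 PM − 125 min = 11:13 AM.
Calibration starts at 11:13 AM + 415 min = 6:08 PM.
The burn-in test is bounded by calibration, so the earliest it can start is 6:08 PM.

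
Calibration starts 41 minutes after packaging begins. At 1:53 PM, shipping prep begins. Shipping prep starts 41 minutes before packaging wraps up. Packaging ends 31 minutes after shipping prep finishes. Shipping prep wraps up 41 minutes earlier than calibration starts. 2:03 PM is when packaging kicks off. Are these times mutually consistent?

Calibration starts at 2:03 PM + 41 min = 2:44 PM.
Shipping prep ends at 2:44 PM − 41 min = 2:03 PM.
Packaging ends at 2:03 PM + 31 min = 2:34 PM.
Shipping prep starts at 2:34 PM − 41 min = 1:53 PM.
That matches the stated 1:53 PM, so the schedule is consistent.

Yes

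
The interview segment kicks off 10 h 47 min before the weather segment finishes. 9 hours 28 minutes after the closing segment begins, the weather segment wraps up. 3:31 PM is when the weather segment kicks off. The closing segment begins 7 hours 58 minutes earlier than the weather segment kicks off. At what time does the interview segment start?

The closing segment starts at 3:31 PM − 478 min = 7:33 AM.
The weather segment ends at 7:33 AM + 568 min = 5:01 PM.
The interview segment starts at 5:01 PM − 647 min = 6:14 AM.

6:14 AM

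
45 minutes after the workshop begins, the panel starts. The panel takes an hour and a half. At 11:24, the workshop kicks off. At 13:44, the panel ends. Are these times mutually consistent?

The panel starts at 11:24 + 45 min = 12:09.
The panel ends at 12:09 + 90 min = 13:39.
But the panel is also said to end at 13:44 — a 5-minute conflict.

No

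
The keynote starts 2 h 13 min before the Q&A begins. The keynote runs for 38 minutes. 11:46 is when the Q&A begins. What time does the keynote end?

The keynote starts at 11:46 − 133 min = 09:33.
The keynote ends at 09:33 + 38 min = 10:11.

10:11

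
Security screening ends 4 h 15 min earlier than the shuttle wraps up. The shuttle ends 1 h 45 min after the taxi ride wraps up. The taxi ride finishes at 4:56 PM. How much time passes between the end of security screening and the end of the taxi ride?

The shuttle ends at 4:56 PM + 105 min = 6:41 PM.
Security screening ends at 6:41 PM − 255 min = 2:26 PM.
From 2:26 PM to 4:56 PM is 2 hours 30 minutes.

2 hours 30 minutes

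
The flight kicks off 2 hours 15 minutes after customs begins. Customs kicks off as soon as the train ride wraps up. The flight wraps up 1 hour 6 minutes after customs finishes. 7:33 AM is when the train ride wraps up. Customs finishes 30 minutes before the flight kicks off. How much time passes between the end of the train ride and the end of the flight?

Customs starts at 7:33 AM.
The flight starts at 7:33 AM + 135 min = 9:48 AM.
Customs ends at 9:48 AM − 30 min = 9:18 AM.
The flight ends at 9:18 AM + 66 min = 10:24 AM.
From 7:33 AM to 10:24 AM is 2 hours 51 minutes.

2 hours 51 minutes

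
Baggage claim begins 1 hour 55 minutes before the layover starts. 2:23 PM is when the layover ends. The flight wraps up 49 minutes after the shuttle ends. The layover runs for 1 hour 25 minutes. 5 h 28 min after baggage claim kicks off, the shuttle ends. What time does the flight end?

5:20 PM

The layover starts at 2:23 PM − 85 min = 12:58 PM.
Baggage claim starts at 12:58 PM − 115 min = 11:03 AM.
The shuttle ends at 11:03 AM + 328 min = 4:31 PM.
The flight ends at 4:31 PM + 49 min = 5:20 PM.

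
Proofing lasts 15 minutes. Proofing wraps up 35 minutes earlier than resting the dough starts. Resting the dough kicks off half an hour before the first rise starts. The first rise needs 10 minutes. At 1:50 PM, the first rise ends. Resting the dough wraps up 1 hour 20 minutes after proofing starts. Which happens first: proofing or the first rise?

The first rise starts at 1:50 PM − 10 min = 1:40 PM.
Resting the dough starts at 1:40 PM − 30 min = 1:10 PM.
Proofing ends at 1:10 PM − 35 min = 12:35 PM.
Proofing starts at 12:35 PM − 15 min = 12:20 PM.
Proofing starts at 12:20 PM and the first rise starts at 1:40 PM, so proofing is first.

proofing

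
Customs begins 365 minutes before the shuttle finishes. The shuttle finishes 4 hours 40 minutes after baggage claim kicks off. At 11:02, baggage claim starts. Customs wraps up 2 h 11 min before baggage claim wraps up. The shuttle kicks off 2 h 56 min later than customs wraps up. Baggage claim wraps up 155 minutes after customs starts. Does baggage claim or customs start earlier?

The shuttle ends at 11:02 + 280 min = 15:42.
Customs starts at 15:42 − 365 min = 09:37.
Baggage claim starts at 11:02 and customs starts at 09:37, so customs is first.

customs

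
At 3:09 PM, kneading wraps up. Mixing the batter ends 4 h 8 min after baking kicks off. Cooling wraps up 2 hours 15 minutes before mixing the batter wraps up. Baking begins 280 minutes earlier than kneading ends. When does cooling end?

12:22 PM

Baking starts at 3:09 PM − 280 min = 10:29 AM.
Mixing the batter ends at 10:29 AM + 248 min = 2:37 PM.
Cooling ends at 2:37 PM − 135 min = 12:22 PM.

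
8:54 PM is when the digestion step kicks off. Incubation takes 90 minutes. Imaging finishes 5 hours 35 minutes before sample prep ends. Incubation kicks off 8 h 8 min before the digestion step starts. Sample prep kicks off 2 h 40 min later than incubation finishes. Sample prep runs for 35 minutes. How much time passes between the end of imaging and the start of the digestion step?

538 minutes

Incubation starts at 8:54 PM − 488 min = 12:46 PM.
Incubation ends at 12:46 PM + 90 min = 2:16 PM.
Sample prep starts at 2:16 PM + 160 min = 4:56 PM.
Sample prep ends at 4:56 PM + 35 min = 5:31 PM.
Imaging ends at 5:31 PM − 335 min = 11:56 AM.
From 11:56 AM to 8:54 PM is 538 minutes.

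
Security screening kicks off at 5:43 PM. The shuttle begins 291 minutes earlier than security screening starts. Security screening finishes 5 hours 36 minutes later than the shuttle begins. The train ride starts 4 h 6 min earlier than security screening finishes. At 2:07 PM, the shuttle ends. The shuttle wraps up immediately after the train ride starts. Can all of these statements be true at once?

The shuttle starts at 5:43 PM − 291 min = 12:52 PM.
Security screening ends at 12:52 PM + 336 min = 6:28 PM.
The train ride starts at 6:28 PM − 246 min = 2:22 PM.
So the shuttle ends at 2:22 PM.
But the shuttle is also said to end at 2:07 PM — a 15-minute conflict.

No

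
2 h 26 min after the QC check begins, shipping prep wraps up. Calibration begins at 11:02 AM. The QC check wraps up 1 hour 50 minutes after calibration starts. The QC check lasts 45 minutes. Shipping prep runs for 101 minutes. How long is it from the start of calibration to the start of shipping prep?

The QC check ends at 11:02 AM + 110 min = 12:52 PM.
The QC check starts at 12:52 PM − 45 min = 12:07 PM.
Shipping prep ends at 12:07 PM + 146 min = 2:33 PM.
Shipping prep starts at 2:33 PM − 101 min = 12:52 PM.
From 11:02 AM to 12:52 PM is 110 minutes.

110 minutes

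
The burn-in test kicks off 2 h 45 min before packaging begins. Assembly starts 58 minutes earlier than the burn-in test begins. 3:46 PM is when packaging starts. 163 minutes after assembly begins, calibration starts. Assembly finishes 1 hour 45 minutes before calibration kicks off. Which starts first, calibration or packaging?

The burn-in test starts at 3:46 PM − 165 min = 1:01 PM.
Assembly starts at 1:01 PM − 58 min = 12:03 PM.
Calibration starts at 12:03 PM + 163 min = 2:46 PM.
Calibration starts at 2:46 PM and packaging starts at 3:46 PM, so calibration is first.

calibration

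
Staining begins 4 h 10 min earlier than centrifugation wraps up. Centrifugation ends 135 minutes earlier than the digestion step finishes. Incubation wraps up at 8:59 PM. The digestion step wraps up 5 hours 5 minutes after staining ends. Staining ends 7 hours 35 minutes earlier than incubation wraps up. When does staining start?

Staining ends at 8:59 PM − 455 min = 1:24 PM.
The digestion step ends at 1:24 PM + 305 min = 6:29 PM.
Centrifugation ends at 6:29 PM − 135 min = 4:14 PM.
Staining starts at 4:14 PM − 250 min = 12:04 PM.

12:04 PM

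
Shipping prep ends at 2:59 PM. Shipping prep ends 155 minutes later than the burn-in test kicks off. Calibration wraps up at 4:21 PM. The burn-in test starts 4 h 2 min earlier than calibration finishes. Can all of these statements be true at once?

The burn-in test starts at 4:21 PM − 242 min = 12:19 PM.
Shipping prep ends at 12:19 PM + 155 min = 2:54 PM.
But shipping prep is also said to end at 2:59 PM — a 5-minute conflict.

No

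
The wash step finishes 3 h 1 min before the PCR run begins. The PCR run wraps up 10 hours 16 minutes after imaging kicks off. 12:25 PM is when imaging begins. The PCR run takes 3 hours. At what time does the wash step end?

The PCR run ends at 12:25 PM + 616 min = 10:41 PM.
The PCR run starts at 10:41 PM − 180 min = 7:41 PM.
The wash step ends at 7:41 PM − 181 min = 4:40 PM.

4:40 PM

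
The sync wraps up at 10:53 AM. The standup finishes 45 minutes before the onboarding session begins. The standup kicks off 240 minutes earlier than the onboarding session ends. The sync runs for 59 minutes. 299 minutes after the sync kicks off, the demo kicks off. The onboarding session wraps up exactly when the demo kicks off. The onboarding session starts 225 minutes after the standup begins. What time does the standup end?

1:53 PM

The sync starts at 10:53 AM − 59 min = 9:54 AM.
The demo starts at 9:54 AM + 299 min = 2:53 PM.
So the onboarding session ends at 2:53 PM.
The standup starts at 2:53 PM − 240 min = 10:53 AM.
The onboarding session starts at 10:53 AM + 225 min = 2:38 PM.
The standup ends at 2:38 PM − 45 min = 1:53 PM.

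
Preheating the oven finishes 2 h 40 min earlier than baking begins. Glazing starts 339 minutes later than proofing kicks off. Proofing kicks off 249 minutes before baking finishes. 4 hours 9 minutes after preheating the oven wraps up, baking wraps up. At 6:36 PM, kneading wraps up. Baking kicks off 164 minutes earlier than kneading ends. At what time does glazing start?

6:51 PM

Baking starts at 6:36 PM − 164 min = 3:52 PM.
Preheating the oven ends at 3:52 PM − 160 min = 1:12 PM.
Baking ends at 1:12 PM + 249 min = 5:21 PM.
Proofing starts at 5:21 PM − 249 min = 1:12 PM.
Glazing starts at 1:12 PM + 339 min = 6:51 PM.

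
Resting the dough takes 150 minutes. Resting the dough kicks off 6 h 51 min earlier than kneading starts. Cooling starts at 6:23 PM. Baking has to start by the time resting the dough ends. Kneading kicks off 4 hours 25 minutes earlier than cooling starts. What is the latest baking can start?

Kneading starts at 6:23 PM − 265 min = 1:58 PM.
Resting the dough starts at 1:58 PM − 411 min = 7:07 AM.
Resting the dough ends at 7:07 AM + 150 min = 9:37 AM.
Baking is bounded by resting the dough, so the latest it can start is 9:37 AM.

9:37 AM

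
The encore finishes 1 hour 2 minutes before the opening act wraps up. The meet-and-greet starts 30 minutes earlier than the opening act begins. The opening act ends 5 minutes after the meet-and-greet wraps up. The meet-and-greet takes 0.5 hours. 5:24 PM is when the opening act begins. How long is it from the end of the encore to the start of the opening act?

The meet-and-greet starts at 5:24 PM − 30 min = 4:54 PM.
The meet-and-greet ends at 4:54 PM + 30 min = 5:24 PM.
The opening act ends at 5:24 PM + 5 min = 5:29 PM.
The encore ends at 5:29 PM − 62 min = 4:27 PM.
From 4:27 PM to 5:24 PM is 57 minutes.

57 minutes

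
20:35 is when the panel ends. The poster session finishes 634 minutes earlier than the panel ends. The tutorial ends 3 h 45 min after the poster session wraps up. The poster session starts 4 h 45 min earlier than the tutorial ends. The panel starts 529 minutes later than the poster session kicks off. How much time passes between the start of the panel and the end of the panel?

2 h 45 min

The poster session ends at 20:35 − 634 min = 10:01.
The tutorial ends at 10:01 + 225 min = 13:46.
The poster session starts at 13:46 − 285 min = 09:01.
The panel starts at 09:01 + 529 min = 17:50.
From 17:50 to 20:35 is 2 h 45 min.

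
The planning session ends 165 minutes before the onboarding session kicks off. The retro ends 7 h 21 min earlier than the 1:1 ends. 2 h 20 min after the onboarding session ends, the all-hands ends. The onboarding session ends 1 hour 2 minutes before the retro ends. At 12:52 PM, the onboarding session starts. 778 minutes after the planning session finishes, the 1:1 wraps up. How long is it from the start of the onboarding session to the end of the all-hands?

The planning session ends at 12:52 PM − 165 min = 10:07 AM.
The 1:1 ends at 10:07 AM + 778 min = 11:05 PM.
The retro ends at 11:05 PM − 441 min = 3:44 PM.
The onboarding session ends at 3:44 PM − 62 min = 2:42 PM.
The all-hands ends at 2:42 PM + 140 min = 5:02 PM.
From 12:52 PM to 5:02 PM is 250 minutes.

250 minutes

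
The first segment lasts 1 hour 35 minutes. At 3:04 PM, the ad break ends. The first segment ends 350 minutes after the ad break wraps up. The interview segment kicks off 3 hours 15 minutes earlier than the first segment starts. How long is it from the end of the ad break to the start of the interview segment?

The first segment ends at 3:04 PM + 350 min = 8:54 PM.
The first segment starts at 8:54 PM − 95 min = 7:19 PM.
The interview segment starts at 7:19 PM − 195 min = 4:04 PM.
From 3:04 PM to 4:04 PM is an hour.

an hour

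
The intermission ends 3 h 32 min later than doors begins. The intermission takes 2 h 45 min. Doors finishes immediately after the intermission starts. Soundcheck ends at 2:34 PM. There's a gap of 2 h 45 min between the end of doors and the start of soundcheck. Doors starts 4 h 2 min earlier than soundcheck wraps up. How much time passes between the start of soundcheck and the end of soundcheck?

Doors starts at 2:34 PM − 242 min = 10:32 AM.
The intermission ends at 10:32 AM + 212 min = 2:04 PM.
The intermission starts at 2:04 PM − 165 min = 11:19 AM.
So doors ends at 11:19 AM.
Soundcheck starts at 11:19 AM + 165 min = 2:04 PM.
From 2:04 PM to 2:34 PM is 30 minutes.

30 minutes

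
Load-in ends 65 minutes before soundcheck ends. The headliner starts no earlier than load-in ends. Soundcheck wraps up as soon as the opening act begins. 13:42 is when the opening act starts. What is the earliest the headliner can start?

12:37

Soundcheck ends at 13:42.
Load-in ends at 13:42 − 65 min = 12:37.
The headliner is bounded by load-in, so the earliest it can start is 12:37.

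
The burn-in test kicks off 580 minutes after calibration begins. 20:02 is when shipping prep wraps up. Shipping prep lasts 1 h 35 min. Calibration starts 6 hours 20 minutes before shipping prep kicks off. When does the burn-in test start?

21:47

Shipping prep starts at 20:02 − 95 min = 18:27.
Calibration starts at 18:27 − 380 min = 12:07.
The burn-in test starts at 12:07 + 580 min = 21:47.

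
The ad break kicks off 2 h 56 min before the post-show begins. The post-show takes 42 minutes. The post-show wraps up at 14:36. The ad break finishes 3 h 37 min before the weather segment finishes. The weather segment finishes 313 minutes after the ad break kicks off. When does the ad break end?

12:34

The post-show starts at 14:36 − 42 min = 13:54.
The ad break starts at 13:54 − 176 min = 10:58.
The weather segment ends at 10:58 + 313 min = 16:11.
The ad break ends at 16:11 − 217 min = 12:34.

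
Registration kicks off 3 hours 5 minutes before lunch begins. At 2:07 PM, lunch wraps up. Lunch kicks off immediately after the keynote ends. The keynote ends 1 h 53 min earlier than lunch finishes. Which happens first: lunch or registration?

registration

The keynote ends at 2:07 PM − 113 min = 12:14 PM.
So lunch starts at 12:14 PM.
Registration starts at 12:14 PM − 185 min = 9:09 AM.
Lunch starts at 12:14 PM and registration starts at 9:09 AM, so registration is first.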